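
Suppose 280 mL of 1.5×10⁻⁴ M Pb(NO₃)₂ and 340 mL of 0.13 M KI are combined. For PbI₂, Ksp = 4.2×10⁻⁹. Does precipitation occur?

Yes

After mixing, V = 280 mL + 340 mL = 620 mL.
[Pb²⁺] = (1.5×10⁻⁴)(280)/620 = 6.8×10⁻⁵ M
[I⁻] = (0.13)(340)/620 = 7.1×10⁻² M
Q = [Pb²⁺][I⁻]^2 = 3.4×10⁻⁷
Since Q (3.4×10⁻⁷) exceeds Ksp (4.2×10⁻⁹), PbI₂ will precipitate.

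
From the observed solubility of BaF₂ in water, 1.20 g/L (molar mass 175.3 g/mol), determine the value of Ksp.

s = (1.20 g L⁻¹)/(175.3 g mol⁻¹) = 6.8454×10⁻³ M
BaF₂(s) ⇌ Ba²⁺(aq) + 2 F⁻(aq)
Let s be the molar solubility. Then [Ba²⁺] = s and [F⁻] = 2s.
Ksp = [Ba²⁺][F⁻]^2 = s · (2s)^2 = 4s^3
Ksp = 4 × (6.8454×10⁻³)^3 = 1.28×10⁻⁶

Ksp = 1.28×10⁻⁶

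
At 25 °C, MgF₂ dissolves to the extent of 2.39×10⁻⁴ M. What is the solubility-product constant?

MgF₂(s) ⇌ Mg²⁺(aq) + 2 F⁻(aq)
For each mole of MgF₂ that dissolves per liter, [Mg²⁺] = s and [F⁻] = 2s; let s denote this solubility.
Ksp = [Mg²⁺][F⁻]^2 = s · (2s)^2 = 4s^3
Ksp = 4 × (2.39×10⁻⁴)^3 = 5.46×10⁻¹¹

Ksp = 5.46×10⁻¹¹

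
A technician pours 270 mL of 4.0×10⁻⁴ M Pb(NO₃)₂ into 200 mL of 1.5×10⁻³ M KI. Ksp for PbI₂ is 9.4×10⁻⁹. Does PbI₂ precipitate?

Total volume after mixing = 270 + 200 = 470 mL.
[Pb²⁺] = (4.0×10⁻⁴)(270)/470 = 2.3×10⁻⁴ M
[I⁻] = (1.5×10⁻³)(200)/470 = 6.4×10⁻⁴ M
Q = [Pb²⁺][I⁻]^2 = 9.4×10⁻¹¹
Q = 9.4×10⁻¹¹ < Ksp = 9.4×10⁻⁹, so the solution is unsaturated and no precipitate forms.

No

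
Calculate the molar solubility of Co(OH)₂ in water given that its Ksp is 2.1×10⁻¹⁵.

Co(OH)₂(s) ⇌ Co²⁺(aq) + 2 OH⁻(aq)
Call the molar solubility s, so that [Co²⁺] = s and [OH⁻] = 2s.
Ksp = [Co²⁺][OH⁻]^2 = s · (2s)^2 = 4s^3
4s^3 = 2.1×10⁻¹⁵  ⇒  s^3 = 5.3×10⁻¹⁶
Taking the 3rd root, s = 8.1×10⁻⁶ M.

8.1×10⁻⁶ M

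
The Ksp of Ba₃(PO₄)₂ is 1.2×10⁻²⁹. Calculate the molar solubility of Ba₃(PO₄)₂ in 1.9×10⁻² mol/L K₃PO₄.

1.1×10⁻⁹ M

Ba₃(PO₄)₂(s) ⇌ 3 Ba²⁺(aq) + 2 PO₄³⁻(aq)
PO₄³⁻ is already present at 1.9×10⁻² mol/L. If s mol/L of Ba₃(PO₄)₂ dissolves, [Ba²⁺] = 3s while [PO₄³⁻] ≈ 1.9×10⁻² mol/L.
Ksp = [Ba²⁺]^3[PO₄³⁻]^2 = (3s)^3(1.9×10⁻²)^2
(3s)^3 = 1.2×10⁻²⁹ / (1.9×10⁻²)^2 = 3.3×10⁻²⁶
s = 1.1×10⁻⁹ mol/L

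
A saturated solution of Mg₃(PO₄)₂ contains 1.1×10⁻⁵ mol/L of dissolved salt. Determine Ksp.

Mg₃(PO₄)₂(s) ⇌ 3 Mg²⁺(aq) + 2 PO₄³⁻(aq)
Let s be the molar solubility. Then [Mg²⁺] = 3s and [PO₄³⁻] = 2s.
Ksp = [Mg²⁺]^3[PO₄³⁻]^2 = (3s)^3 · (2s)^2 = 108s^5
Ksp = 108 × (1.1×10⁻⁵)^5 = 1.7×10⁻²³

Ksp = 1.7×10⁻²³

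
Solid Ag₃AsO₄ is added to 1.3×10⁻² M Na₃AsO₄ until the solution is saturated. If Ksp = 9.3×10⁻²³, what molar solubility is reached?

6.4×10⁻⁸ M

Ag₃AsO₄(s) ⇌ 3 Ag⁺(aq) + AsO₄³⁻(aq)
The solution already contains AsO₄³⁻ at 1.3×10⁻² M. Let s be the molar solubility of Ag₃AsO₄.
[AsO₄³⁻] ≈ 1.3×10⁻² M (common ion dominates); [Ag⁺] = 3s.
Ksp = [Ag⁺]^3[AsO₄³⁻] = (3s)^3(1.3×10⁻²)
(3s)^3 = 9.3×10⁻²³ / (1.3×10⁻²) = 7.2×10⁻²¹
s = 6.4×10⁻⁸ M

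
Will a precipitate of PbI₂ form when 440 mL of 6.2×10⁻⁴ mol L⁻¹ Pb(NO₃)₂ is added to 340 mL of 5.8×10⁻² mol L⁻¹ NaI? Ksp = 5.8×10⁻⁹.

Total volume after mixing = 440 + 340 = 780 mL.
[Pb²⁺] = (6.2×10⁻⁴)(440)/780 = 3.5×10⁻⁴ mol L⁻¹
[I⁻] = (5.8×10⁻²)(340)/780 = 2.5×10⁻² mol L⁻¹
Q = [Pb²⁺][I⁻]^2 = 2.2×10⁻⁷
Q = 2.2×10⁻⁷ > Ksp = 5.8×10⁻⁹, so the solution is supersaturated and PbI₂ precipitates.

Yes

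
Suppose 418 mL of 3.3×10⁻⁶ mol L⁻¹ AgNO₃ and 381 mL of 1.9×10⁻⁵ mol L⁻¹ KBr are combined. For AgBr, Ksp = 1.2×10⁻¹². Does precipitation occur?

Yes

The combined volume is 799 mL.
[Ag⁺] = (3.3×10⁻⁶)(418)/799 = 1.7×10⁻⁶ mol L⁻¹
[Br⁻] = (1.9×10⁻⁵)(381)/799 = 9.1×10⁻⁶ mol L⁻¹
Q = [Ag⁺][Br⁻] = 1.6×10⁻¹¹
Because Q > Ksp (1.6×10⁻¹¹ vs 1.2×10⁻¹²), a precipitate of AgBr forms.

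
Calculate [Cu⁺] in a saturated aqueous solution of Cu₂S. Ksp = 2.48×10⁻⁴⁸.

1.71×10⁻¹⁶ M

Cu₂S(s) ⇌ 2 Cu⁺(aq) + S²⁻(aq)
Let s be the molar solubility. Then [Cu⁺] = 2s and [S²⁻] = s.
Ksp = [Cu⁺]^2[S²⁻] = (2s)^2 · s = 4s^3 = 2.48×10⁻⁴⁸
s = 8.53×10⁻¹⁷ mol L⁻¹
[Cu⁺] = 2s = 1.71×10⁻¹⁶ mol L⁻¹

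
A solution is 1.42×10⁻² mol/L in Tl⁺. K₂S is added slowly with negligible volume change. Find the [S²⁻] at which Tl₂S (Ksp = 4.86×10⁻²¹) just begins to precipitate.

2.41×10⁻¹⁷ M

A salt starts to precipitate once the ion product Q reaches its Ksp.
Tl₂S(s) ⇌ 2 Tl⁺(aq) + S²⁻(aq)
Ksp = [Tl⁺]^2[S²⁻] = [S²⁻](1.42×10⁻²)^2
[S²⁻] = 4.86×10⁻²¹ / (1.42×10⁻²)^2 = 2.41×10⁻¹⁷
[S²⁻] = 2.41×10⁻¹⁷ mol/L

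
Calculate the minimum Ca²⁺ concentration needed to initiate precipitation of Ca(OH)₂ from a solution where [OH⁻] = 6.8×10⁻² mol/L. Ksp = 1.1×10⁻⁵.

Each salt precipitates once Q = Ksp for that salt.
Ca(OH)₂(s) ⇌ Ca²⁺(aq) + 2 OH⁻(aq)
Ksp = [Ca²⁺][OH⁻]^2 = [Ca²⁺](6.8×10⁻²)^2
[Ca²⁺] = 1.1×10⁻⁵ / (6.8×10⁻²)^2 = 2.4×10⁻³
[Ca²⁺] = 2.4×10⁻³ mol/L

2.4×10⁻³ M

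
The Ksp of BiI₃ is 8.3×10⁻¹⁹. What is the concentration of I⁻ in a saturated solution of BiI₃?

4.0×10⁻⁵ M

BiI₃(s) ⇌ Bi³⁺(aq) + 3 I⁻(aq)
Call the molar solubility s, so that [Bi³⁺] = s and [I⁻] = 3s.
Ksp = [Bi³⁺][I⁻]^3 = s · (3s)^3 = 27s^4 = 8.3×10⁻¹⁹
s = 1.3×10⁻⁵ mol/L
[I⁻] = 3s = 4.0×10⁻⁵ mol/L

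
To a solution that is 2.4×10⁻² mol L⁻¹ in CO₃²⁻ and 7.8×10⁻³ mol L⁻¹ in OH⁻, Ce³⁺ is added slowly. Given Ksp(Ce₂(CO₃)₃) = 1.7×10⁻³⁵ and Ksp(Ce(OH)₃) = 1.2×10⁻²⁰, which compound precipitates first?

The threshold for precipitation is Q = Ksp.
For Ce₂(CO₃)₃: [Ce³⁺] = (Ksp/[CO₃²⁻]^3)^(1/2) = 1.1×10⁻¹⁵ mol L⁻¹
For Ce(OH)₃: [Ce³⁺] = (Ksp/[OH⁻]^3) = 2.5×10⁻¹⁴ mol L⁻¹
The smaller threshold [Ce³⁺] is reached first, so Ce₂(CO₃)₃ precipitates first.

Ce₂(CO₃)₃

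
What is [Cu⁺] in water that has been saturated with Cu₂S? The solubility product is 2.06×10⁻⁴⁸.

Cu₂S(s) ⇌ 2 Cu⁺(aq) + S²⁻(aq)
With molar solubility s: [Cu⁺] = 2s, [S²⁻] = s.
Ksp = [Cu⁺]^2[S²⁻] = (2s)^2 · s = 4s^3 = 2.06×10⁻⁴⁸
s = 8.02×10⁻¹⁷ mol/L
[Cu⁺] = 2s = 1.60×10⁻¹⁶ mol/L

1.60×10⁻¹⁶ M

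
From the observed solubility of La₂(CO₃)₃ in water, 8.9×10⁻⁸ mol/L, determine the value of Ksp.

La₂(CO₃)₃(s) ⇌ 2 La³⁺(aq) + 3 CO₃²⁻(aq)
With molar solubility s: [La³⁺] = 2s, [CO₃²⁻] = 3s.
Ksp = [La³⁺]^2[CO₃²⁻]^3 = (2s)^2 · (3s)^3 = 108s^5
Ksp = 108 × (8.9×10⁻⁸)^5 = 6.0×10⁻³⁴

Ksp = 6.0×10⁻³⁴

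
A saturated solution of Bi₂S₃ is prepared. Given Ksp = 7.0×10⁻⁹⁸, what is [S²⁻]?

4.4×10⁻²⁰ M

Bi₂S₃(s) ⇌ 2 Bi³⁺(aq) + 3 S²⁻(aq)
Call the molar solubility s, so that [Bi³⁺] = 2s and [S²⁻] = 3s.
Ksp = [Bi³⁺]^2[S²⁻]^3 = (2s)^2 · (3s)^3 = 108s^5 = 7.0×10⁻⁹⁸
s = 1.5×10⁻²⁰ M
[S²⁻] = 3s = 4.4×10⁻²⁰ M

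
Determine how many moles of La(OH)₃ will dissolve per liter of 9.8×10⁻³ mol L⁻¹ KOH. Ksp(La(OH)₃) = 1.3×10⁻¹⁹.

1.4×10⁻¹³ M

La(OH)₃(s) ⇌ La³⁺(aq) + 3 OH⁻(aq)
Let s be the solubility of La(OH)₃ here. The common ion gives [OH⁻] ≈ 9.8×10⁻³ mol L⁻¹, and [La³⁺] = s.
Ksp = [La³⁺][OH⁻]^3 = s(9.8×10⁻³)^3
s = 1.3×10⁻¹⁹ / (9.8×10⁻³)^3 = 1.4×10⁻¹³
s = 1.4×10⁻¹³ mol L⁻¹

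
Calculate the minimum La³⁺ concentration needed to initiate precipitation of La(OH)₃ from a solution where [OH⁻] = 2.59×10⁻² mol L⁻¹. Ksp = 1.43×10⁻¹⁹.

Each salt precipitates once Q = Ksp for that salt.
La(OH)₃(s) ⇌ La³⁺(aq) + 3 OH⁻(aq)
Ksp = [La³⁺][OH⁻]^3 = [La³⁺](2.59×10⁻²)^3
[La³⁺] = 1.43×10⁻¹⁹ / (2.59×10⁻²)^3 = 8.23×10⁻¹⁵
[La³⁺] = 8.23×10⁻¹⁵ mol L⁻¹

8.23×10⁻¹⁵ M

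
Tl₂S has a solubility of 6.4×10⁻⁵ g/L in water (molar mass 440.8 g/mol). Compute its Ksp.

Convert to molarity: s = 6.4×10⁻⁵ / 440.8 = 1.452×10⁻⁷ mol/L
Tl₂S(s) ⇌ 2 Tl⁺(aq) + S²⁻(aq)
Let s be the molar solubility. Then [Tl⁺] = 2s and [S²⁻] = s.
Ksp = [Tl⁺]^2[S²⁻] = (2s)^2 · s = 4s^3
Ksp = 4 × (1.452×10⁻⁷)^3 = 1.2×10⁻²⁰

Ksp = 1.2×10⁻²⁰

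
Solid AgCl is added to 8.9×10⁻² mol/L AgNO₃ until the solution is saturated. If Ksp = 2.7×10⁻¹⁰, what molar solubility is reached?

AgCl(s) ⇌ Ag⁺(aq) + Cl⁻(aq)
Ag⁺ is already present at 8.9×10⁻² mol/L. If s mol/L of AgCl dissolves, [Cl⁻] = s while [Ag⁺] ≈ 8.9×10⁻² mol/L.
Ksp = [Ag⁺][Cl⁻] = (8.9×10⁻²)s
s = 2.7×10⁻¹⁰ / (8.9×10⁻²) = 3.0×10⁻⁹
s = 3.0×10⁻⁹ mol/L

3.0×10⁻⁹ M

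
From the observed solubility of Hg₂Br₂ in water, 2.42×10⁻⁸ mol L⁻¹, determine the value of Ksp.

Ksp = 5.67×10⁻²³

Hg₂Br₂(s) ⇌ Hg₂²⁺(aq) + 2 Br⁻(aq)
For each mole of Hg₂Br₂ that dissolves per liter, [Hg₂²⁺] = s and [Br⁻] = 2s; let s denote this solubility.
Ksp = [Hg₂²⁺][Br⁻]^2 = s · (2s)^2 = 4s^3
Ksp = 4 × (2.42×10⁻⁸)^3 = 5.67×10⁻²³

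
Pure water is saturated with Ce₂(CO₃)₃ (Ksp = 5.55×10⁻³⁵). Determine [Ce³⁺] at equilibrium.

Ce₂(CO₃)₃(s) ⇌ 2 Ce³⁺(aq) + 3 CO₃²⁻(aq)
Let s be the molar solubility. Then [Ce³⁺] = 2s and [CO₃²⁻] = 3s.
Ksp = [Ce³⁺]^2[CO₃²⁻]^3 = (2s)^2 · (3s)^3 = 108s^5 = 5.55×10⁻³⁵
s = 5.52×10⁻⁸ mol/L
[Ce³⁺] = 2s = 1.10×10⁻⁷ mol/L

1.10×10⁻⁷ M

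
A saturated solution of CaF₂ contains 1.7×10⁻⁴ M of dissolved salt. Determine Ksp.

CaF₂(s) ⇌ Ca²⁺(aq) + 2 F⁻(aq)
With molar solubility s: [Ca²⁺] = s, [F⁻] = 2s.
Ksp = [Ca²⁺][F⁻]^2 = s · (2s)^2 = 4s^3
Ksp = 4 × (1.7×10⁻⁴)^3 = 2.0×10⁻¹¹

Ksp = 2.0×10⁻¹¹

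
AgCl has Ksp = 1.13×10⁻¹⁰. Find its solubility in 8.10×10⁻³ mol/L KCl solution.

1.40×10⁻⁸ M

AgCl(s) ⇌ Ag⁺(aq) + Cl⁻(aq)
With Cl⁻ already at 8.10×10⁻³ mol/L and s small, take [Cl⁻] ≈ 8.10×10⁻³ mol/L and [Ag⁺] = s.
Ksp = [Ag⁺][Cl⁻] = s(8.10×10⁻³)
s = 1.13×10⁻¹⁰ / (8.10×10⁻³) = 1.40×10⁻⁸
s = 1.40×10⁻⁸ mol/L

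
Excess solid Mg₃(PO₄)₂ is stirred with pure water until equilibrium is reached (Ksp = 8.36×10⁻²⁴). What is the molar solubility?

9.50×10⁻⁶ M

Mg₃(PO₄)₂(s) ⇌ 3 Mg²⁺(aq) + 2 PO₄³⁻(aq)
For each mole of Mg₃(PO₄)₂ that dissolves per liter, [Mg²⁺] = 3s and [PO₄³⁻] = 2s; let s denote this solubility.
Ksp = [Mg²⁺]^3[PO₄³⁻]^2 = (3s)^3 · (2s)^2 = 108s^5
108s^5 = 8.36×10⁻²⁴  ⇒  s^5 = 7.74×10⁻²⁶
s = 9.50×10⁻⁶ mol L⁻¹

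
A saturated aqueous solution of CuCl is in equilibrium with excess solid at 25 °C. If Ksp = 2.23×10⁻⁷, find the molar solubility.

4.72×10⁻⁴ M

CuCl(s) ⇌ Cu⁺(aq) + Cl⁻(aq)
Call the molar solubility s, so that [Cu⁺] = s and [Cl⁻] = s.
Ksp = [Cu⁺][Cl⁻] = s · s = s^2
s^2 = 2.23×10⁻⁷
s = (2.23×10⁻⁷)^(1/2) = 4.72×10⁻⁴ M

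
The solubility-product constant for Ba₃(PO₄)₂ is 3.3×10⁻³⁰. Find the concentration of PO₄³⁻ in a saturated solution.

1.0×10⁻⁶ M

Ba₃(PO₄)₂(s) ⇌ 3 Ba²⁺(aq) + 2 PO₄³⁻(aq)
If s mol/L of Ba₃(PO₄)₂ dissolves, [Ba²⁺] = 3s and [PO₄³⁻] = 2s.
Ksp = [Ba²⁺]^3[PO₄³⁻]^2 = (3s)^3 · (2s)^2 = 108s^5 = 3.3×10⁻³⁰
s = 5.0×10⁻⁷ mol L⁻¹
[PO₄³⁻] = 2s = 1.0×10⁻⁶ mol L⁻¹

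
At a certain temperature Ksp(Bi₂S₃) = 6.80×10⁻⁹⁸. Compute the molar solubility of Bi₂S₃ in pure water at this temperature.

1.44×10⁻²⁰ M

Bi₂S₃(s) ⇌ 2 Bi³⁺(aq) + 3 S²⁻(aq)
If s mol/L of Bi₂S₃ dissolves, [Bi³⁺] = 2s and [S²⁻] = 3s.
Ksp = [Bi³⁺]^2[S²⁻]^3 = (2s)^2 · (3s)^3 = 108s^5
108s^5 = 6.80×10⁻⁹⁸  ⇒  s^5 = 6.30×10⁻¹⁰⁰
s = 1.44×10⁻²⁰ M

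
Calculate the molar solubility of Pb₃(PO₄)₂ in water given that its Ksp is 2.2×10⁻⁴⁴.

7.3×10⁻¹⁰ M

Pb₃(PO₄)₂(s) ⇌ 3 Pb²⁺(aq) + 2 PO₄³⁻(aq)
Let s be the molar solubility. Then [Pb²⁺] = 3s and [PO₄³⁻] = 2s.
Ksp = [Pb²⁺]^3[PO₄³⁻]^2 = (3s)^3 · (2s)^2 = 108s^5
108s^5 = 2.2×10⁻⁴⁴  ⇒  s^5 = 2.0×10⁻⁴⁶
Taking the 5th root, s = 7.3×10⁻¹⁰ mol/L.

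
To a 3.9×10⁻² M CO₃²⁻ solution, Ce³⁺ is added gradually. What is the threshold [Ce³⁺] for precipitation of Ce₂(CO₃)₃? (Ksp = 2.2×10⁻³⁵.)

A salt starts to precipitate once the ion product Q reaches its Ksp.
Ce₂(CO₃)₃(s) ⇌ 2 Ce³⁺(aq) + 3 CO₃²⁻(aq)
Ksp = [Ce³⁺]^2[CO₃²⁻]^3 = [Ce³⁺]^2(3.9×10⁻²)^3
[Ce³⁺]^2 = 2.2×10⁻³⁵ / (3.9×10⁻²)^3 = 3.7×10⁻³¹
[Ce³⁺] = 6.1×10⁻¹⁶ M

6.1×10⁻¹⁶ M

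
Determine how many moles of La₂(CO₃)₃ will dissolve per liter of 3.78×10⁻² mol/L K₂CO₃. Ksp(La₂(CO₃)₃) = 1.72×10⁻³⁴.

La₂(CO₃)₃(s) ⇌ 2 La³⁺(aq) + 3 CO₃²⁻(aq)
With CO₃²⁻ already at 3.78×10⁻² mol/L and s small, take [CO₃²⁻] ≈ 3.78×10⁻² mol/L and [La³⁺] = 2s.
Ksp = [La³⁺]^2[CO₃²⁻]^3 = (2s)^2(3.78×10⁻²)^3
(2s)^2 = 1.72×10⁻³⁴ / (3.78×10⁻²)^3 = 3.18×10⁻³⁰
s = 8.92×10⁻¹⁶ mol/L

8.92×10⁻¹⁶ M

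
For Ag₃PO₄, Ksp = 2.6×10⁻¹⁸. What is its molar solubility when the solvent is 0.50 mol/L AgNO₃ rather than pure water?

2.1×10⁻¹⁷ M

Ag₃PO₄(s) ⇌ 3 Ag⁺(aq) + PO₄³⁻(aq)
Ag⁺ is already present at 0.50 mol/L. If s mol/L of Ag₃PO₄ dissolves, [PO₄³⁻] = s while [Ag⁺] ≈ 0.50 mol/L.
Ksp = [Ag⁺]^3[PO₄³⁻] = (0.50)^3s
s = 2.6×10⁻¹⁸ / (0.50)^3 = 2.1×10⁻¹⁷
s = 2.1×10⁻¹⁷ mol/L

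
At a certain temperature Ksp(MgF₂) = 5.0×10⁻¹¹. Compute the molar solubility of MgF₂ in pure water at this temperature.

2.3×10⁻⁴ M

MgF₂(s) ⇌ Mg²⁺(aq) + 2 F⁻(aq)
With molar solubility s: [Mg²⁺] = s, [F⁻] = 2s.
Ksp = [Mg²⁺][F⁻]^2 = s · (2s)^2 = 4s^3
4s^3 = 5.0×10⁻¹¹  ⇒  s^3 = 1.3×10⁻¹¹
s = 2.3×10⁻⁴ M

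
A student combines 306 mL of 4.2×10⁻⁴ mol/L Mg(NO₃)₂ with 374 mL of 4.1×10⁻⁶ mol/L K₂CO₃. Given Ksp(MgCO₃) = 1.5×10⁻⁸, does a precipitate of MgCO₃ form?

No

After mixing, V = 306 mL + 374 mL = 680 mL.
[Mg²⁺] = (4.2×10⁻⁴)(306)/680 = 1.9×10⁻⁴ mol/L
[CO₃²⁻] = (4.1×10⁻⁶)(374)/680 = 2.3×10⁻⁶ mol/L
Q = [Mg²⁺][CO₃²⁻] = 4.3×10⁻¹⁰
Q = 4.3×10⁻¹⁰ < Ksp = 1.5×10⁻⁸, so the solution is unsaturated and no precipitate forms.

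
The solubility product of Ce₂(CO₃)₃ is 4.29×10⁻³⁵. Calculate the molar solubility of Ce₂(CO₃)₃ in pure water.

5.25×10⁻⁸ M

Ce₂(CO₃)₃(s) ⇌ 2 Ce³⁺(aq) + 3 CO₃²⁻(aq)
Call the molar solubility s, so that [Ce³⁺] = 2s and [CO₃²⁻] = 3s.
Ksp = [Ce³⁺]^2[CO₃²⁻]^3 = (2s)^2 · (3s)^3 = 108s^5
108s^5 = 4.29×10⁻³⁵  ⇒  s^5 = 3.97×10⁻³⁷
s = (3.97×10⁻³⁷)^(1/5) = 5.25×10⁻⁸ M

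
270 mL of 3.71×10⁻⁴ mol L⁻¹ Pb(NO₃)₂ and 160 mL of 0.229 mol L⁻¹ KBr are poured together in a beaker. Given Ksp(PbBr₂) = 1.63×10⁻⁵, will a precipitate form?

Total volume after mixing = 270 + 160 = 430 mL.
[Pb²⁺] = (3.71×10⁻⁴)(270)/430 = 2.33×10⁻⁴ mol L⁻¹
[Br⁻] = (0.229)(160)/430 = 8.52×10⁻² mol L⁻¹
Q = [Pb²⁺][Br⁻]^2 = 1.69×10⁻⁶
Since Q (1.69×10⁻⁶) is less than Ksp (1.63×10⁻⁵), no PbBr₂ precipitates.

No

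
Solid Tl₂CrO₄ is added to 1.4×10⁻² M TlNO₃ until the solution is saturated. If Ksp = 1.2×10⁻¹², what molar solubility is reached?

6.1×10⁻⁹ M

Tl₂CrO₄(s) ⇌ 2 Tl⁺(aq) + CrO₄²⁻(aq)
The solution already contains Tl⁺ at 1.4×10⁻² M. Let s be the molar solubility of Tl₂CrO₄.
[Tl⁺] ≈ 1.4×10⁻² M (common ion dominates); [CrO₄²⁻] = s.
Ksp = [Tl⁺]^2[CrO₄²⁻] = (1.4×10⁻²)^2s
s = 1.2×10⁻¹² / (1.4×10⁻²)^2 = 6.1×10⁻⁹
s = 6.1×10⁻⁹ M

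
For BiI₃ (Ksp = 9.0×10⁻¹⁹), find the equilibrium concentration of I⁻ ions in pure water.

BiI₃(s) ⇌ Bi³⁺(aq) + 3 I⁻(aq)
With molar solubility s: [Bi³⁺] = s, [I⁻] = 3s.
Ksp = [Bi³⁺][I⁻]^3 = s · (3s)^3 = 27s^4 = 9.0×10⁻¹⁹
s = 1.4×10⁻⁵ M
[I⁻] = 3s = 4.1×10⁻⁵ M

4.1×10⁻⁵ M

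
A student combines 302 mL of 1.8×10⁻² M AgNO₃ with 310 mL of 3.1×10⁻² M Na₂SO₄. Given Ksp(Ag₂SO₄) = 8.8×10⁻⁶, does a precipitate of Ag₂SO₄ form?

After mixing, V = 302 mL + 310 mL = 612 mL.
[Ag⁺] = (1.8×10⁻²)(302)/612 = 8.9×10⁻³ M
[SO₄²⁻] = (3.1×10⁻²)(310)/612 = 1.6×10⁻² M
Q = [Ag⁺]^2[SO₄²⁻] = 1.2×10⁻⁶
Since Q (1.2×10⁻⁶) is less than Ksp (8.8×10⁻⁶), no Ag₂SO₄ precipitates.

No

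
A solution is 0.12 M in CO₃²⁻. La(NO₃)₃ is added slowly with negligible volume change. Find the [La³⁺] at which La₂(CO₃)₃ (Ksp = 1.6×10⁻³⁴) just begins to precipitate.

3.0×10⁻¹⁶ M

A salt starts to precipitate once the ion product Q reaches its Ksp.
La₂(CO₃)₃(s) ⇌ 2 La³⁺(aq) + 3 CO₃²⁻(aq)
Ksp = [La³⁺]^2[CO₃²⁻]^3 = [La³⁺]^2(0.12)^3
[La³⁺]^2 = 1.6×10⁻³⁴ / (0.12)^3 = 9.3×10⁻³²
[La³⁺] = 3.0×10⁻¹⁶ M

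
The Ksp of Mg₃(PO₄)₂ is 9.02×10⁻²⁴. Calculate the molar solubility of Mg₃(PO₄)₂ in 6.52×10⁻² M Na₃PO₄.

4.28×10⁻⁸ M

Mg₃(PO₄)₂(s) ⇌ 3 Mg²⁺(aq) + 2 PO₄³⁻(aq)
Let s be the solubility of Mg₃(PO₄)₂ here. The common ion gives [PO₄³⁻] ≈ 6.52×10⁻² M, and [Mg²⁺] = 3s.
Ksp = [Mg²⁺]^3[PO₄³⁻]^2 = (3s)^3(6.52×10⁻²)^2
(3s)^3 = 9.02×10⁻²⁴ / (6.52×10⁻²)^2 = 2.12×10⁻²¹
s = 4.28×10⁻⁸ M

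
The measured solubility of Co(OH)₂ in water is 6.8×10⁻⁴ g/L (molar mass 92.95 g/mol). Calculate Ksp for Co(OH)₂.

Ksp = 1.6×10⁻¹⁵

s = (6.8×10⁻⁴ g L⁻¹)/(92.95 g mol⁻¹) = 7.316×10⁻⁶ M
Co(OH)₂(s) ⇌ Co²⁺(aq) + 2 OH⁻(aq)
With molar solubility s: [Co²⁺] = s, [OH⁻] = 2s.
Ksp = [Co²⁺][OH⁻]^2 = s · (2s)^2 = 4s^3
Ksp = 4 × (7.316×10⁻⁶)^3 = 1.6×10⁻¹⁵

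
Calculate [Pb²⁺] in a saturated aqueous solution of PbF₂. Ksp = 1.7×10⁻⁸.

PbF₂(s) ⇌ Pb²⁺(aq) + 2 F⁻(aq)
Call the molar solubility s, so that [Pb²⁺] = s and [F⁻] = 2s.
Ksp = [Pb²⁺][F⁻]^2 = s · (2s)^2 = 4s^3 = 1.7×10⁻⁸
s = 1.6×10⁻³ mol L⁻¹
[Pb²⁺] = s = 1.6×10⁻³ mol L⁻¹

1.6×10⁻³ M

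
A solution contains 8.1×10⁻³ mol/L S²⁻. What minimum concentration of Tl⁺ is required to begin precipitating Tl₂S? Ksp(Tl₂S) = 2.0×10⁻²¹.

5.0×10⁻¹⁰ M

Precipitation of each salt begins when its ion product equals Ksp.
Tl₂S(s) ⇌ 2 Tl⁺(aq) + S²⁻(aq)
Ksp = [Tl⁺]^2[S²⁻] = [Tl⁺]^2(8.1×10⁻³)
[Tl⁺]^2 = 2.0×10⁻²¹ / (8.1×10⁻³) = 2.5×10⁻¹⁹
[Tl⁺] = 5.0×10⁻¹⁰ mol/L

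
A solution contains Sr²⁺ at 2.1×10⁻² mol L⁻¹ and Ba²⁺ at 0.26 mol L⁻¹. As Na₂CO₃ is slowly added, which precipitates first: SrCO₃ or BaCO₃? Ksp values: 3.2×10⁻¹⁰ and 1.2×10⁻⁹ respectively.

BaCO₃

Precipitation begins when Q = Ksp.
For SrCO₃: [CO₃²⁻] = (Ksp/[Sr²⁺]) = 1.5×10⁻⁸ mol L⁻¹
For BaCO₃: [CO₃²⁻] = (Ksp/[Ba²⁺]) = 4.6×10⁻⁹ mol L⁻¹
Since BaCO₃ needs less CO₃²⁻ to reach saturation, it precipitates first.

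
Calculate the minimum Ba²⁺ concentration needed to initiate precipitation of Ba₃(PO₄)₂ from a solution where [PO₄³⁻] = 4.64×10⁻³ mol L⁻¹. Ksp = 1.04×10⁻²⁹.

Precipitation begins when Q = Ksp.
Ba₃(PO₄)₂(s) ⇌ 3 Ba²⁺(aq) + 2 PO₄³⁻(aq)
Ksp = [Ba²⁺]^3[PO₄³⁻]^2 = [Ba²⁺]^3(4.64×10⁻³)^2
[Ba²⁺]^3 = 1.04×10⁻²⁹ / (4.64×10⁻³)^2 = 4.83×10⁻²⁵
[Ba²⁺] = 7.85×10⁻⁹ mol L⁻¹

7.85×10⁻⁹ M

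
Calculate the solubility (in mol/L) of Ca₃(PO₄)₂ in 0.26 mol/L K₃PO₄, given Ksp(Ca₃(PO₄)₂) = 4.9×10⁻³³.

1.4×10⁻¹¹ M

Ca₃(PO₄)₂(s) ⇌ 3 Ca²⁺(aq) + 2 PO₄³⁻(aq)
The solution already contains PO₄³⁻ at 0.26 mol/L. Let s be the molar solubility of Ca₃(PO₄)₂.
[PO₄³⁻] ≈ 0.26 mol/L (common ion dominates); [Ca²⁺] = 3s.
Ksp = [Ca²⁺]^3[PO₄³⁻]^2 = (3s)^3(0.26)^2
(3s)^3 = 4.9×10⁻³³ / (0.26)^2 = 7.2×10⁻³²
s = 1.4×10⁻¹¹ mol/L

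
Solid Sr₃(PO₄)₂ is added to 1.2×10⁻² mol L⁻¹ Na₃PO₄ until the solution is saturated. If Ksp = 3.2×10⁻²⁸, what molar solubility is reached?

4.3×10⁻⁹ M

Sr₃(PO₄)₂(s) ⇌ 3 Sr²⁺(aq) + 2 PO₄³⁻(aq)
Let s be the solubility of Sr₃(PO₄)₂ here. The common ion gives [PO₄³⁻] ≈ 1.2×10⁻² mol L⁻¹, and [Sr²⁺] = 3s.
Ksp = [Sr²⁺]^3[PO₄³⁻]^2 = (3s)^3(1.2×10⁻²)^2
(3s)^3 = 3.2×10⁻²⁸ / (1.2×10⁻²)^2 = 2.2×10⁻²⁴
s = 4.3×10⁻⁹ mol L⁻¹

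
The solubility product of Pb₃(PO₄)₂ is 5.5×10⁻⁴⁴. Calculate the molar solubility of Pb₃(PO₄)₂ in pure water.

8.7×10⁻¹⁰ M

Pb₃(PO₄)₂(s) ⇌ 3 Pb²⁺(aq) + 2 PO₄³⁻(aq)
For each mole of Pb₃(PO₄)₂ that dissolves per liter, [Pb²⁺] = 3s and [PO₄³⁻] = 2s; let s denote this solubility.
Ksp = [Pb²⁺]^3[PO₄³⁻]^2 = (3s)^3 · (2s)^2 = 108s^5
108s^5 = 5.5×10⁻⁴⁴  ⇒  s^5 = 5.1×10⁻⁴⁶
s = (5.1×10⁻⁴⁶)^(1/5) = 8.7×10⁻¹⁰ M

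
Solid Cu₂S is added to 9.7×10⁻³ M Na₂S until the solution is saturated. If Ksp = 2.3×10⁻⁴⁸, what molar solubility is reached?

Cu₂S(s) ⇌ 2 Cu⁺(aq) + S²⁻(aq)
S²⁻ is already present at 9.7×10⁻³ M. If s mol/L of Cu₂S dissolves, [Cu⁺] = 2s while [S²⁻] ≈ 9.7×10⁻³ M.
Ksp = [Cu⁺]^2[S²⁻] = (2s)^2(9.7×10⁻³)
(2s)^2 = 2.3×10⁻⁴⁸ / (9.7×10⁻³) = 2.4×10⁻⁴⁶
s = 7.7×10⁻²⁴ M

7.7×10⁻²⁴ M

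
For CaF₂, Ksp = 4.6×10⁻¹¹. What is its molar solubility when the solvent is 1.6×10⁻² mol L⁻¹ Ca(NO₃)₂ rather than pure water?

CaF₂(s) ⇌ Ca²⁺(aq) + 2 F⁻(aq)
With Ca²⁺ already at 1.6×10⁻² mol L⁻¹ and s small, take [Ca²⁺] ≈ 1.6×10⁻² mol L⁻¹ and [F⁻] = 2s.
Ksp = [Ca²⁺][F⁻]^2 = (1.6×10⁻²)(2s)^2
(2s)^2 = 4.6×10⁻¹¹ / (1.6×10⁻²) = 2.9×10⁻⁹
s = 2.7×10⁻⁵ mol L⁻¹

2.7×10⁻⁵ M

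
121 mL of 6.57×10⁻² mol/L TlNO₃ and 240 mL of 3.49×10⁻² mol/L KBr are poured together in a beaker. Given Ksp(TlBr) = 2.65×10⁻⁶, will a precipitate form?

Yes

Total volume after mixing = 121 + 240 = 361 mL.
[Tl⁺] = (6.57×10⁻²)(121)/361 = 2.20×10⁻² mol/L
[Br⁻] = (3.49×10⁻²)(240)/361 = 2.32×10⁻² mol/L
Q = [Tl⁺][Br⁻] = 5.11×10⁻⁴
Because Q > Ksp (5.11×10⁻⁴ vs 2.65×10⁻⁶), a precipitate of TlBr forms.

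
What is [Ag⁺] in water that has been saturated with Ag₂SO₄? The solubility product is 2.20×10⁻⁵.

3.53×10⁻² M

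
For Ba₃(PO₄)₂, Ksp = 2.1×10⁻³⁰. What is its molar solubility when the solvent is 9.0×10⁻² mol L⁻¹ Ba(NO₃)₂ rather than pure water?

Ba₃(PO₄)₂(s) ⇌ 3 Ba²⁺(aq) + 2 PO₄³⁻(aq)
With Ba²⁺ already at 9.0×10⁻² mol L⁻¹ and s small, take [Ba²⁺] ≈ 9.0×10⁻² mol L⁻¹ and [PO₄³⁻] = 2s.
Ksp = [Ba²⁺]^3[PO₄³⁻]^2 = (9.0×10⁻²)^3(2s)^2
(2s)^2 = 2.1×10⁻³⁰ / (9.0×10⁻²)^3 = 2.9×10⁻²⁷
s = 2.7×10⁻¹⁴ mol L⁻¹

2.7×10⁻¹⁴ M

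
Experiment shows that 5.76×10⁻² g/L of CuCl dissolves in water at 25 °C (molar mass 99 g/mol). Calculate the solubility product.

Ksp = 3.39×10⁻⁷

Molar solubility s = (5.76×10⁻² g/L) / (99 g/mol) = 5.8182×10⁻⁴ mol/L
CuCl(s) ⇌ Cu⁺(aq) + Cl⁻(aq)
Let s be the molar solubility. Then [Cu⁺] = s and [Cl⁻] = s.
Ksp = [Cu⁺][Cl⁻] = s · s = s^2
Ksp = (5.8182×10⁻⁴)^2 = 3.39×10⁻⁷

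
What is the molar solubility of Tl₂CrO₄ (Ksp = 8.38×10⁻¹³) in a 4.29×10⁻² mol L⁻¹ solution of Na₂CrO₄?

Tl₂CrO₄(s) ⇌ 2 Tl⁺(aq) + CrO₄²⁻(aq)
With CrO₄²⁻ already at 4.29×10⁻² mol L⁻¹ and s small, take [CrO₄²⁻] ≈ 4.29×10⁻² mol L⁻¹ and [Tl⁺] = 2s.
Ksp = [Tl⁺]^2[CrO₄²⁻] = (2s)^2(4.29×10⁻²)
(2s)^2 = 8.38×10⁻¹³ / (4.29×10⁻²) = 1.95×10⁻¹¹
s = 2.21×10⁻⁶ mol L⁻¹

2.21×10⁻⁶ M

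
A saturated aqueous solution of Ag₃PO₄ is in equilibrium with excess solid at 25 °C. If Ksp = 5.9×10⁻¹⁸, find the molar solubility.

2.2×10⁻⁵ M

Ag₃PO₄(s) ⇌ 3 Ag⁺(aq) + PO₄³⁻(aq)
For each mole of Ag₃PO₄ that dissolves per liter, [Ag⁺] = 3s and [PO₄³⁻] = s; let s denote this solubility.
Ksp = [Ag⁺]^3[PO₄³⁻] = (3s)^3 · s = 27s^4
27s^4 = 5.9×10⁻¹⁸  ⇒  s^4 = 2.2×10⁻¹⁹
s = 2.2×10⁻⁵ M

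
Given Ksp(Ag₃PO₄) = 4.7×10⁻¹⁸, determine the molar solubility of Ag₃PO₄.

Ag₃PO₄(s) ⇌ 3 Ag⁺(aq) + PO₄³⁻(aq)
Call the molar solubility s, so that [Ag⁺] = 3s and [PO₄³⁻] = s.
Ksp = [Ag⁺]^3[PO₄³⁻] = (3s)^3 · s = 27s^4
27s^4 = 4.7×10⁻¹⁸  ⇒  s^4 = 1.7×10⁻¹⁹
s = (1.7×10⁻¹⁹)^(1/4) = 2.0×10⁻⁵ mol L⁻¹

2.0×10⁻⁵ M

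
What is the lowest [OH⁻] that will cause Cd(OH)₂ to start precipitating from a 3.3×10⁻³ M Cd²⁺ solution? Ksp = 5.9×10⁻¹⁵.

1.3×10⁻⁶ M

The threshold for precipitation is Q = Ksp.
Cd(OH)₂(s) ⇌ Cd²⁺(aq) + 2 OH⁻(aq)
Ksp = [Cd²⁺][OH⁻]^2 = [OH⁻]^2(3.3×10⁻³)
[OH⁻]^2 = 5.9×10⁻¹⁵ / (3.3×10⁻³) = 1.8×10⁻¹²
[OH⁻] = 1.3×10⁻⁶ M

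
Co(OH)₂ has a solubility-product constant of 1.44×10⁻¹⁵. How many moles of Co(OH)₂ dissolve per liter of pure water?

Co(OH)₂(s) ⇌ Co²⁺(aq) + 2 OH⁻(aq)
Let s be the molar solubility. Then [Co²⁺] = s and [OH⁻] = 2s.
Ksp = [Co²⁺][OH⁻]^2 = s · (2s)^2 = 4s^3
4s^3 = 1.44×10⁻¹⁵  ⇒  s^3 = 3.60×10⁻¹⁶
Taking the 3rd root, s = 7.11×10⁻⁶ mol L⁻¹.

7.11×10⁻⁶ M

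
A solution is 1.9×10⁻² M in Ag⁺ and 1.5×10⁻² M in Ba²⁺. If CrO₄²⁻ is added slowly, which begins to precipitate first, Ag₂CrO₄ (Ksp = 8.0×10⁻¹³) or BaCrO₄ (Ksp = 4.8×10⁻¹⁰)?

Ag₂CrO₄

A salt starts to precipitate once the ion product Q reaches its Ksp.
For Ag₂CrO₄: [CrO₄²⁻] = (Ksp/[Ag⁺]^2) = 2.2×10⁻⁹ M
For BaCrO₄: [CrO₄²⁻] = (Ksp/[Ba²⁺]) = 3.2×10⁻⁸ M
Ag₂CrO₄ requires the lower [CrO₄²⁻], so it precipitates first.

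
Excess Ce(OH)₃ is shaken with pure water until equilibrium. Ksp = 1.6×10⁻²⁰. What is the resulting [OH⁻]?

1.5×10⁻⁵ M

Ce(OH)₃(s) ⇌ Ce³⁺(aq) + 3 OH⁻(aq)
For each mole of Ce(OH)₃ that dissolves per liter, [Ce³⁺] = s and [OH⁻] = 3s; let s denote this solubility.
Ksp = [Ce³⁺][OH⁻]^3 = s · (3s)^3 = 27s^4 = 1.6×10⁻²⁰
s = 4.9×10⁻⁶ mol/L
[OH⁻] = 3s = 1.5×10⁻⁵ mol/L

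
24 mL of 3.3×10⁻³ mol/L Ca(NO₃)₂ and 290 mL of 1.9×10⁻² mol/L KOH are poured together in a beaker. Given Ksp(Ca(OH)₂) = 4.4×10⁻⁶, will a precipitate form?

No

The combined volume is 314 mL.
[Ca²⁺] = (3.3×10⁻³)(24)/314 = 2.5×10⁻⁴ mol/L
[OH⁻] = (1.9×10⁻²)(290)/314 = 1.8×10⁻² mol/L
Q = [Ca²⁺][OH⁻]^2 = 7.8×10⁻⁸
Q < Ksp (7.8×10⁻⁸ vs 4.4×10⁻⁶); the solution remains unsaturated and no precipitate forms.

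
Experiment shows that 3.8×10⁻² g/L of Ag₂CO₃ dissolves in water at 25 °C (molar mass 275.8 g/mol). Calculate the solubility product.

s = (3.8×10⁻² g L⁻¹)/(275.8 g mol⁻¹) = 1.378×10⁻⁴ M
Ag₂CO₃(s) ⇌ 2 Ag⁺(aq) + CO₃²⁻(aq)
With molar solubility s: [Ag⁺] = 2s, [CO₃²⁻] = s.
Ksp = [Ag⁺]^2[CO₃²⁻] = (2s)^2 · s = 4s^3
Ksp = 4 × (1.378×10⁻⁴)^3 = 1.0×10⁻¹¹

Ksp = 1.0×10⁻¹¹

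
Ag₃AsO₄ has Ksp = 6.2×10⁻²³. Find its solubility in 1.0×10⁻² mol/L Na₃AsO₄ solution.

6.1×10⁻⁸ M

Ag₃AsO₄(s) ⇌ 3 Ag⁺(aq) + AsO₄³⁻(aq)
Let s be the solubility of Ag₃AsO₄ here. The common ion gives [AsO₄³⁻] ≈ 1.0×10⁻² mol/L, and [Ag⁺] = 3s.
Ksp = [Ag⁺]^3[AsO₄³⁻] = (3s)^3(1.0×10⁻²)
(3s)^3 = 6.2×10⁻²³ / (1.0×10⁻²) = 6.2×10⁻²¹
s = 6.1×10⁻⁸ mol/L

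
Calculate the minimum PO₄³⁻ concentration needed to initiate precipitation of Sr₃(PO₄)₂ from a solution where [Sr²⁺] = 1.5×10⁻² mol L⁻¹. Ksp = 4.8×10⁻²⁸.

1.2×10⁻¹¹ M

Precipitation of each salt begins when its ion product equals Ksp.
Sr₃(PO₄)₂(s) ⇌ 3 Sr²⁺(aq) + 2 PO₄³⁻(aq)
Ksp = [Sr²⁺]^3[PO₄³⁻]^2 = [PO₄³⁻]^2(1.5×10⁻²)^3
[PO₄³⁻]^2 = 4.8×10⁻²⁸ / (1.5×10⁻²)^3 = 1.4×10⁻²²
[PO₄³⁻] = 1.2×10⁻¹¹ mol L⁻¹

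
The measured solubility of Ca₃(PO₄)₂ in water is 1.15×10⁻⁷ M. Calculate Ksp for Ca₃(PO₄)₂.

Ca₃(PO₄)₂(s) ⇌ 3 Ca²⁺(aq) + 2 PO₄³⁻(aq)
For each mole of Ca₃(PO₄)₂ that dissolves per liter, [Ca²⁺] = 3s and [PO₄³⁻] = 2s; let s denote this solubility.
Ksp = [Ca²⁺]^3[PO₄³⁻]^2 = (3s)^3 · (2s)^2 = 108s^5
Ksp = 108 × (1.15×10⁻⁷)^5 = 2.17×10⁻³³

Ksp = 2.17×10⁻³³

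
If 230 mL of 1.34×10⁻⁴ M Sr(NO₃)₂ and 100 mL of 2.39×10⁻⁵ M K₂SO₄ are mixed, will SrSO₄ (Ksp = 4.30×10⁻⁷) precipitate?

After mixing, V = 230 mL + 100 mL = 330 mL.
[Sr²⁺] = (1.34×10⁻⁴)(230)/330 = 9.34×10⁻⁵ M
[SO₄²⁻] = (2.39×10⁻⁵)(100)/330 = 7.24×10⁻⁶ M
Q = [Sr²⁺][SO₄²⁻] = 6.76×10⁻¹⁰
Q < Ksp (6.76×10⁻¹⁰ vs 4.30×10⁻⁷); the solution remains unsaturated and no precipitate forms.

No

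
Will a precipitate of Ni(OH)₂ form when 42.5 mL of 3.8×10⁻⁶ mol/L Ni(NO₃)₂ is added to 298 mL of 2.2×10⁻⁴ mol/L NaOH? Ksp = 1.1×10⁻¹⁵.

Total volume after mixing = 42.5 + 298 = 340.5 mL.
[Ni²⁺] = (3.8×10⁻⁶)(42.5)/340.5 = 4.7×10⁻⁷ mol/L
[OH⁻] = (2.2×10⁻⁴)(298)/340.5 = 1.9×10⁻⁴ mol/L
Q = [Ni²⁺][OH⁻]^2 = 1.8×10⁻¹⁴
Q = 1.8×10⁻¹⁴ > Ksp = 1.1×10⁻¹⁵, so the solution is supersaturated and Ni(OH)₂ precipitates.

Yes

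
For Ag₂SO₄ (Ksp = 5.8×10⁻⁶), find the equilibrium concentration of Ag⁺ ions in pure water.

2.3×10⁻² M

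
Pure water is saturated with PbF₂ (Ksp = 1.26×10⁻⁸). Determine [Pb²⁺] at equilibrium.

1.47×10⁻³ M

PbF₂(s) ⇌ Pb²⁺(aq) + 2 F⁻(aq)
For each mole of PbF₂ that dissolves per liter, [Pb²⁺] = s and [F⁻] = 2s; let s denote this solubility.
Ksp = [Pb²⁺][F⁻]^2 = s · (2s)^2 = 4s^3 = 1.26×10⁻⁸
s = 1.47×10⁻³ M
[Pb²⁺] = s = 1.47×10⁻³ M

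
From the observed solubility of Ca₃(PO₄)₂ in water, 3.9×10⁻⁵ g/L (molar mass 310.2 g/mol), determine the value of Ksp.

Ksp = 3.4×10⁻³³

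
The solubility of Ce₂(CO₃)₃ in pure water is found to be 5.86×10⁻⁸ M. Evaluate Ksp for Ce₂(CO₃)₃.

Ksp = 7.46×10⁻³⁵

Ce₂(CO₃)₃(s) ⇌ 2 Ce³⁺(aq) + 3 CO₃²⁻(aq)
With molar solubility s: [Ce³⁺] = 2s, [CO₃²⁻] = 3s.
Ksp = [Ce³⁺]^2[CO₃²⁻]^3 = (2s)^2 · (3s)^3 = 108s^5
Ksp = 108 × (5.86×10⁻⁸)^5 = 7.46×10⁻³⁵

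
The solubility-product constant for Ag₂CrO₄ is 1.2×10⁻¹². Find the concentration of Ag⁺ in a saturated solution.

1.3×10⁻⁴ M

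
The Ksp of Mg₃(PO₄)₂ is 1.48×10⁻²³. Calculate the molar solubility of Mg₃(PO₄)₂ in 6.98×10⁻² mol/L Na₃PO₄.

4.83×10⁻⁸ M

Mg₃(PO₄)₂(s) ⇌ 3 Mg²⁺(aq) + 2 PO₄³⁻(aq)
With PO₄³⁻ already at 6.98×10⁻² mol/L and s small, take [PO₄³⁻] ≈ 6.98×10⁻² mol/L and [Mg²⁺] = 3s.
Ksp = [Mg²⁺]^3[PO₄³⁻]^2 = (3s)^3(6.98×10⁻²)^2
(3s)^3 = 1.48×10⁻²³ / (6.98×10⁻²)^2 = 3.04×10⁻²¹
s = 4.83×10⁻⁸ mol/L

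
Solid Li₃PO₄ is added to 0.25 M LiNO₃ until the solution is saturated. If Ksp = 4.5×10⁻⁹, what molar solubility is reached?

2.9×10⁻⁷ M

Li₃PO₄(s) ⇌ 3 Li⁺(aq) + PO₄³⁻(aq)
With Li⁺ already at 0.25 M and s small, take [Li⁺] ≈ 0.25 M and [PO₄³⁻] = s.
Ksp = [Li⁺]^3[PO₄³⁻] = (0.25)^3s
s = 4.5×10⁻⁹ / (0.25)^3 = 2.9×10⁻⁷
s = 2.9×10⁻⁷ M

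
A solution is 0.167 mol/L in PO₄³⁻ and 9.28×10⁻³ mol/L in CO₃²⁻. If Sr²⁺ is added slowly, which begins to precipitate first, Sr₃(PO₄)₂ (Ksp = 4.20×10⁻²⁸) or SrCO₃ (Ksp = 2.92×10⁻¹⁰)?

The threshold for precipitation is Q = Ksp.
For Sr₃(PO₄)₂: [Sr²⁺] = (Ksp/[PO₄³⁻]^2)^(1/3) = 2.47×10⁻⁹ mol/L
For SrCO₃: [Sr²⁺] = (Ksp/[CO₃²⁻]) = 3.15×10⁻⁸ mol/L
Since Sr₃(PO₄)₂ needs less Sr²⁺ to reach saturation, it precipitates first.

Sr₃(PO₄)₂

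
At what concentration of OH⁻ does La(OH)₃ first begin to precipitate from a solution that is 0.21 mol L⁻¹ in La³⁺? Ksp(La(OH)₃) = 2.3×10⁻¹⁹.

Precipitation begins when Q = Ksp.
La(OH)₃(s) ⇌ La³⁺(aq) + 3 OH⁻(aq)
Ksp = [La³⁺][OH⁻]^3 = [OH⁻]^3(0.21)
[OH⁻]^3 = 2.3×10⁻¹⁹ / (0.21) = 1.1×10⁻¹⁸
[OH⁻] = 1.0×10⁻⁶ mol L⁻¹

1.0×10⁻⁶ M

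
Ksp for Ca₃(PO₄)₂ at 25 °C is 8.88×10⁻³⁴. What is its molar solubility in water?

Ca₃(PO₄)₂(s) ⇌ 3 Ca²⁺(aq) + 2 PO₄³⁻(aq)
With molar solubility s: [Ca²⁺] = 3s, [PO₄³⁻] = 2s.
Ksp = [Ca²⁺]^3[PO₄³⁻]^2 = (3s)^3 · (2s)^2 = 108s^5
108s^5 = 8.88×10⁻³⁴  ⇒  s^5 = 8.22×10⁻³⁶
Taking the 5th root, s = 9.62×10⁻⁸ mol L⁻¹.

9.62×10⁻⁸ M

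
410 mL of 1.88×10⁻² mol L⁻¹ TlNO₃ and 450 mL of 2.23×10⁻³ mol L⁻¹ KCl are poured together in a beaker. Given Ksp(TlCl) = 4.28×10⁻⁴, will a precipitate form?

No

After mixing, V = 410 mL + 450 mL = 860 mL.
[Tl⁺] = (1.88×10⁻²)(410)/860 = 8.96×10⁻³ mol L⁻¹
[Cl⁻] = (2.23×10⁻³)(450)/860 = 1.17×10⁻³ mol L⁻¹
Q = [Tl⁺][Cl⁻] = 1.05×10⁻⁵
Q = 1.05×10⁻⁵ < Ksp = 4.28×10⁻⁴, so the solution is unsaturated and no precipitate forms.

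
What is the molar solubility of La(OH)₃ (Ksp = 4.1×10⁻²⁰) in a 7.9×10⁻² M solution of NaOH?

8.3×10⁻¹⁷ M

La(OH)₃(s) ⇌ La³⁺(aq) + 3 OH⁻(aq)
The solution already contains OH⁻ at 7.9×10⁻² M. Let s be the molar solubility of La(OH)₃.
[OH⁻] ≈ 7.9×10⁻² M (common ion dominates); [La³⁺] = s.
Ksp = [La³⁺][OH⁻]^3 = s(7.9×10⁻²)^3
s = 4.1×10⁻²⁰ / (7.9×10⁻²)^3 = 8.3×10⁻¹⁷
s = 8.3×10⁻¹⁷ M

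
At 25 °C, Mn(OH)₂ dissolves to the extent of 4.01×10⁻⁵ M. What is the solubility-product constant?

Mn(OH)₂(s) ⇌ Mn²⁺(aq) + 2 OH⁻(aq)
Let s be the molar solubility. Then [Mn²⁺] = s and [OH⁻] = 2s.
Ksp = [Mn²⁺][OH⁻]^2 = s · (2s)^2 = 4s^3
Ksp = 4 × (4.01×10⁻⁵)^3 = 2.58×10⁻¹³

Ksp = 2.58×10⁻¹³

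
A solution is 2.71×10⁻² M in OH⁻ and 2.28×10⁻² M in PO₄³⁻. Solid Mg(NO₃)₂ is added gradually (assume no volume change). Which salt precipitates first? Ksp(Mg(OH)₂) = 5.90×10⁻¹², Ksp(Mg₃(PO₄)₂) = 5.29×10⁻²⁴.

A salt starts to precipitate once the ion product Q reaches its Ksp.
For Mg(OH)₂: [Mg²⁺] = (Ksp/[OH⁻]^2) = 8.03×10⁻⁹ M
For Mg₃(PO₄)₂: [Mg²⁺] = (Ksp/[PO₄³⁻]^2)^(1/3) = 2.17×10⁻⁷ M
Since Mg(OH)₂ needs less Mg²⁺ to reach saturation, it precipitates first.

Mg(OH)₂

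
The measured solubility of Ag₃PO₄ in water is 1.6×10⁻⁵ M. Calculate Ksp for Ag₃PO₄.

Ag₃PO₄(s) ⇌ 3 Ag⁺(aq) + PO₄³⁻(aq)
Let s be the molar solubility. Then [Ag⁺] = 3s and [PO₄³⁻] = s.
Ksp = [Ag⁺]^3[PO₄³⁻] = (3s)^3 · s = 27s^4
Ksp = 27 × (1.6×10⁻⁵)^4 = 1.8×10⁻¹⁸

Ksp = 1.8×10⁻¹⁸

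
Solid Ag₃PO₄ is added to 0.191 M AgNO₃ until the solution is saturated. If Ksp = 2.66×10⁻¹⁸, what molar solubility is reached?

3.82×10⁻¹⁶ M

Ag₃PO₄(s) ⇌ 3 Ag⁺(aq) + PO₄³⁻(aq)
With Ag⁺ already at 0.191 M and s small, take [Ag⁺] ≈ 0.191 M and [PO₄³⁻] = s.
Ksp = [Ag⁺]^3[PO₄³⁻] = (0.191)^3s
s = 2.66×10⁻¹⁸ / (0.191)^3 = 3.82×10⁻¹⁶
s = 3.82×10⁻¹⁶ M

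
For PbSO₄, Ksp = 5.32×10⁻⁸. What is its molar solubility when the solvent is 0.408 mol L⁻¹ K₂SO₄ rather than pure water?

1.30×10⁻⁷ M

PbSO₄(s) ⇌ Pb²⁺(aq) + SO₄²⁻(aq)
SO₄²⁻ is already present at 0.408 mol L⁻¹. If s mol/L of PbSO₄ dissolves, [Pb²⁺] = s while [SO₄²⁻] ≈ 0.408 mol L⁻¹.
Ksp = [Pb²⁺][SO₄²⁻] = s(0.408)
s = 5.32×10⁻⁸ / (0.408) = 1.30×10⁻⁷
s = 1.30×10⁻⁷ mol L⁻¹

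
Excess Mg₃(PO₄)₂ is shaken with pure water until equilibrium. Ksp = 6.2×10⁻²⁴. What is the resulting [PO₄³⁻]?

1.8×10⁻⁵ M

Mg₃(PO₄)₂(s) ⇌ 3 Mg²⁺(aq) + 2 PO₄³⁻(aq)
For each mole of Mg₃(PO₄)₂ that dissolves per liter, [Mg²⁺] = 3s and [PO₄³⁻] = 2s; let s denote this solubility.
Ksp = [Mg²⁺]^3[PO₄³⁻]^2 = (3s)^3 · (2s)^2 = 108s^5 = 6.2×10⁻²⁴
s = 8.9×10⁻⁶ mol L⁻¹
[PO₄³⁻] = 2s = 1.8×10⁻⁵ mol L⁻¹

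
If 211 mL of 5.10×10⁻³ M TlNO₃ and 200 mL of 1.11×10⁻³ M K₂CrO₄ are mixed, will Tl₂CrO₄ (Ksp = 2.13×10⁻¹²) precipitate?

The combined volume is 411 mL.
[Tl⁺] = (5.10×10⁻³)(211)/411 = 2.62×10⁻³ M
[CrO₄²⁻] = (1.11×10⁻³)(200)/411 = 5.40×10⁻⁴ M
Q = [Tl⁺]^2[CrO₄²⁻] = 3.70×10⁻⁹
Because Q > Ksp (3.70×10⁻⁹ vs 2.13×10⁻¹²), a precipitate of Tl₂CrO₄ forms.

Yes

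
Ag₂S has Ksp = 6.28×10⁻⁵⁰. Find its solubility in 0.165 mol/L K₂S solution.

Ag₂S(s) ⇌ 2 Ag⁺(aq) + S²⁻(aq)
Let s be the solubility of Ag₂S here. The common ion gives [S²⁻] ≈ 0.165 mol/L, and [Ag⁺] = 2s.
Ksp = [Ag⁺]^2[S²⁻] = (2s)^2(0.165)
(2s)^2 = 6.28×10⁻⁵⁰ / (0.165) = 3.81×10⁻⁴⁹
s = 3.08×10⁻²⁵ mol/L

3.08×10⁻²⁵ M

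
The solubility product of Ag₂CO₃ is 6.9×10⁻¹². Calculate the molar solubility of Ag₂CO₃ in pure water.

1.2×10⁻⁴ M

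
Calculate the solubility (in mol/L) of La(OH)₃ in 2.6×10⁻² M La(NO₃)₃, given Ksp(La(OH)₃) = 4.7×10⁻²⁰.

4.1×10⁻⁷ M

La(OH)₃(s) ⇌ La³⁺(aq) + 3 OH⁻(aq)
The solution already contains La³⁺ at 2.6×10⁻² M. Let s be the molar solubility of La(OH)₃.
[La³⁺] ≈ 2.6×10⁻² M (common ion dominates); [OH⁻] = 3s.
Ksp = [La³⁺][OH⁻]^3 = (2.6×10⁻²)(3s)^3
(3s)^3 = 4.7×10⁻²⁰ / (2.6×10⁻²) = 1.8×10⁻¹⁸
s = 4.1×10⁻⁷ M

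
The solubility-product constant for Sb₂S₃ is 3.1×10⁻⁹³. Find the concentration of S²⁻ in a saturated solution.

3.7×10⁻¹⁹ M

Sb₂S₃(s) ⇌ 2 Sb³⁺(aq) + 3 S²⁻(aq)
With molar solubility s: [Sb³⁺] = 2s, [S²⁻] = 3s.
Ksp = [Sb³⁺]^2[S²⁻]^3 = (2s)^2 · (3s)^3 = 108s^5 = 3.1×10⁻⁹³
s = 1.2×10⁻¹⁹ M
[S²⁻] = 3s = 3.7×10⁻¹⁹ M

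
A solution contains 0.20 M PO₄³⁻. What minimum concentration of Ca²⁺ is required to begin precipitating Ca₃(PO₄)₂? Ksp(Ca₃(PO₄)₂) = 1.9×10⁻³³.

The threshold for precipitation is Q = Ksp.
Ca₃(PO₄)₂(s) ⇌ 3 Ca²⁺(aq) + 2 PO₄³⁻(aq)
Ksp = [Ca²⁺]^3[PO₄³⁻]^2 = [Ca²⁺]^3(0.20)^2
[Ca²⁺]^3 = 1.9×10⁻³³ / (0.20)^2 = 4.8×10⁻³²
[Ca²⁺] = 3.6×10⁻¹¹ M

3.6×10⁻¹¹ M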